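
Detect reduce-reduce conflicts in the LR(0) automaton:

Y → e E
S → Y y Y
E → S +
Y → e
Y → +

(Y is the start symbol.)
Augment with Y' → Y and build the canonical LR(0) collection (I0 = CLOSURE({[Y' → . Y]}), then GOTO on every symbol after a dot until no new states appear). It has 10 states:
  I0: { [Y → . +], [Y → . e E], [Y → . e], [Y' → . Y] }  — shift
  I1: { [Y → + .] }  — reduce
  I2: { [Y' → Y .] }  — accept
  I3: { [E → . S +], [S → . Y y Y], [Y → . +], [Y → . e E], [Y → . e], [Y → e . E], [Y → e .] }  — shift, reduce
  I4: { [Y → e E .] }  — reduce
  I5: { [E → S . +] }  — shift
  I6: { [S → Y . y Y] }  — shift
  I7: { [S → Y y . Y], [Y → . +], [Y → . e E], [Y → . e] }  — shift
  I8: { [S → Y y Y .] }  — reduce
  I9: { [E → S + .] }  — reduce

No state contains more than one complete item.

Answer: No reduce-reduce conflicts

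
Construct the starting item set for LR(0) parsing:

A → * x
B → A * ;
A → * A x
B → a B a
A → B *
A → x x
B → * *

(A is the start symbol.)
{ [A → . * A x], [A → . * x], [A → . B *], [A → . x x], [A' → . A], [B → . * *], [B → . A * ;], [B → . a B a] }

First, augment the grammar with A' → A
I₀ = CLOSURE({ [A' → . A] }):
  [A' → . A] has the dot before A: add [A → . * x], [A → . * A x], [A → . B *], [A → . x x]
  [A → . B *] has the dot before B: add [B → . A * ;], [B → . a B a], [B → . * *]
No further items can be added.

I₀ = { [A → . * A x], [A → . * x], [A → . B *], [A → . x x], [A' → . A], [B → . * *], [B → . A * ;], [B → . a B a] }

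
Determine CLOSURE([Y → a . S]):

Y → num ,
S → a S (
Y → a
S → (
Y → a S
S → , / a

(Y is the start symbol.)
{ [S → . (], [S → . , / a], [S → . a S (], [Y → a . S] }

To compute CLOSURE, for each item [A → α.Bβ] where B is a non-terminal, add [B → .γ] for all productions B → γ; repeat for the newly added items until nothing changes.

Start with: [Y → a . S]
  [Y → a . S] has the dot before S: add [S → . a S (], [S → . (], [S → . , / a]
No further items can be added.

CLOSURE = { [S → . (], [S → . , / a], [S → . a S (], [Y → a . S] }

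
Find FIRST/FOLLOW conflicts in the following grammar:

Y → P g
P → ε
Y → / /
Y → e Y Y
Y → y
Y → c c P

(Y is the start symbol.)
Nullable non-terminals: P.
P has a nullable alternative but only one production, so nothing to check.

Y has no nullable alternative, so no FIRST/FOLLOW check is needed there.

No FIRST/FOLLOW conflicts found.

Answer: No FIRST/FOLLOW conflicts.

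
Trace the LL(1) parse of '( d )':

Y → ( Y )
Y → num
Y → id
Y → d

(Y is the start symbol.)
Stack is shown with the top on the left.

Stack    Input    Action
------------------------
Y $      ( d ) $  output Y → ( Y )
( Y ) $  ( d ) $  match '('
Y ) $    d ) $    output Y → d
d ) $    d ) $    match 'd'
) $      ) $      match ')'
$        $        accept

The string is accepted.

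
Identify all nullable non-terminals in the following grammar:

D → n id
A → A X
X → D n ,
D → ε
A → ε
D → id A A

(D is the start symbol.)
{ 'A', 'D' }

A non-terminal is nullable if it can derive ε (the empty string): either it has an ε-production, or it has a production whose right-hand side consists entirely of nullable non-terminals.

ε-productions: D → ε, A → ε
So D, A are immediately nullable.
No further non-terminal can be added: every production for the remaining non-terminals contains a terminal or a non-nullable non-terminal.
Nullable = { 'A', 'D' }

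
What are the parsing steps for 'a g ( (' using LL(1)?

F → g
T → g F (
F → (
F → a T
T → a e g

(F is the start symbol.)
LL(1) parsing maintains a stack (initially the start symbol over $) and the input. At each step: if the stack top is a terminal, match it against the current input token; if it is a non-terminal N, replace it with the RHS of M[N, lookahead] (the unique production whose predict set contains the lookahead).

Stack is shown with the top on the left.

Stack    Input      Action
--------------------------
F $      a g ( ( $  output F → a T
a T $    a g ( ( $  match 'a'
T $      g ( ( $    output T → g F (
g F ( $  g ( ( $    match 'g'
F ( $    ( ( $      output F → (
( ( $    ( ( $      match '('
( $      ( $        match '('
$        $          accept

The string is accepted.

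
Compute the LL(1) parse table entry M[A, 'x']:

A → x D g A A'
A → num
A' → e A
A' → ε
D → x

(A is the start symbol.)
To find M[A, 'x'], we find productions for A where 'x' is in the predict set (PREDICT(N → α) = (FIRST(α) \ {ε}) ∪ (FOLLOW(N) if α ⇒* ε)).

A → x D g A A': PREDICT = { 'x' }
  'x' is in predict set, so this production goes in M[A, 'x']
A → num: PREDICT = { 'num' }

M[A, 'x'] = A → x D g A A'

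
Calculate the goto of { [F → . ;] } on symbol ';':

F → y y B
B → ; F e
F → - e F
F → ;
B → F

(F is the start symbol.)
GOTO(I, ';') = CLOSURE({ [A → αX.β] : [A → α.Xβ] ∈ I, X = ';' })

Items with dot before ';', with the dot advanced:
  [F → . ;] → [F → ; .]
Closure adds nothing (no advanced item has the dot before a non-terminal).

GOTO = { [F → ; .] }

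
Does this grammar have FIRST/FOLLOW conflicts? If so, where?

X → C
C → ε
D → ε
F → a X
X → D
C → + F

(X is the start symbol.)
Nullable non-terminals: C, D, X.
FIRST sets used below: FIRST(C) = { '+', ε }, FIRST(D) = { ε }

C: nullable alternative(s) C → ε; FOLLOW(C) = { $ }
  C → ε: FIRST \ {ε} = { } — this is the only nullable alternative, skip
  C → + F: FIRST \ {ε} = { '+' } — disjoint from FOLLOW(C)
D has a nullable alternative but only one production, so nothing to check.

X: nullable alternative(s) X → C, X → D; FOLLOW(X) = { $ }
  X → C: FIRST \ {ε} = { '+' } — disjoint from FOLLOW(X)
  X → D: FIRST \ {ε} = { } — disjoint from FOLLOW(X)

F has no nullable alternative, so no FIRST/FOLLOW check is needed there.

No FIRST/FOLLOW conflicts found.

Answer: No FIRST/FOLLOW conflicts.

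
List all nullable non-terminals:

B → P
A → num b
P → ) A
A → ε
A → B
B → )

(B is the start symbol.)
A non-terminal is nullable if it can derive ε (the empty string): either it has an ε-production, or it has a production whose right-hand side consists entirely of nullable non-terminals.

ε-productions: A → ε
So A is immediately nullable.
No further non-terminal can be added: every production for the remaining non-terminals contains a terminal or a non-nullable non-terminal.
Nullable = { 'A' }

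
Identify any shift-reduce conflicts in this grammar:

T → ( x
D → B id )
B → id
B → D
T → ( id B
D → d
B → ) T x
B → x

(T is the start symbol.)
Yes — I6: [T → ( id B .] vs [D → B . id )]

Augment with T' → T and build the canonical LR(0) collection (I0 = CLOSURE({[T' → . T]}), then GOTO on every symbol after a dot until no new states appear). It has 15 states:
  I0: { [T → . ( id B], [T → . ( x], [T' → . T] }  — shift
  I1: { [T → ( . id B], [T → ( . x] }  — shift
  I2: { [T' → T .] }  — accept
  I3: { [B → . ) T x], [B → . D], [B → . id], [B → . x], [D → . B id )], [D → . d], [T → ( id . B] }  — shift
  I4: { [T → ( x .] }  — reduce
  I5: { [B → ) . T x], [T → . ( id B], [T → . ( x] }  — shift
  I6: { [D → B . id )], [T → ( id B .] }  — shift, reduce
  I7: { [B → D .] }  — reduce
  I8: { [D → d .] }  — reduce
  I9: { [B → id .] }  — reduce
  I10: { [B → x .] }  — reduce
  I11: { [D → B id . )] }  — shift
  I12: { [D → B id ) .] }  — reduce
  I13: { [B → ) T . x] }  — shift
  I14: { [B → ) T x .] }  — reduce

I6 contains reduce item [T → ( id B .] and shift item [D → B . id )] — shift-reduce conflict.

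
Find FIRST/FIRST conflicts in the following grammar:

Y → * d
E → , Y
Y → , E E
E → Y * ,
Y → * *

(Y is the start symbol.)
FIRST sets of the non-terminals at (or reachable through a nullable prefix from) the front of some alternative:
  FIRST(Y) = { '*', ',' }

Productions for Y:
  Y → * d: FIRST = { '*' }
  Y → , E E: FIRST = { ',' }
  Y → * *: FIRST = { '*' }
Productions for E:
  E → , Y: FIRST = { ',' }
  E → Y * ,: FIRST = { '*', ',' }

Conflict for Y: Y → * d and Y → * *
  Overlap: { '*' }
Conflict for E: E → , Y and E → Y * ,
  Overlap: { ',' }

Answer: Yes. Y → '*' d / Y → '*' '*' on { '*' }; E → ',' Y / E → Y '*' ',' on { ',' }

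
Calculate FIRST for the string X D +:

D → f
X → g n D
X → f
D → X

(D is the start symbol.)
{ 'f', 'g' }

FIRST sets of the non-terminals involved (from the grammar, by fixed-point iteration):
  FIRST(X) = { 'f', 'g' }

To compute FIRST(X D +), process the symbols left to right:
Symbol X is a non-terminal. Add FIRST(X) \ {ε} = { 'f', 'g' }
X is not nullable (ε ∉ FIRST(X)), so stop here.
FIRST(X D +) = { 'f', 'g' }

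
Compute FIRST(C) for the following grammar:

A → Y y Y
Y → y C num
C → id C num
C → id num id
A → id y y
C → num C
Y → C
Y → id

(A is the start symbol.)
{ 'id', 'num' }

To compute FIRST(C), examine every production with C on the left-hand side, reading each right-hand side left to right until a non-nullable symbol is reached.

From C → id C num:
  - id is a terminal: add 'id' and stop
From C → id num id:
  - id is a terminal: add 'id' and stop
From C → num C:
  - num is a terminal: add 'num' and stop

Collecting: FIRST(C) = { 'id', 'num' }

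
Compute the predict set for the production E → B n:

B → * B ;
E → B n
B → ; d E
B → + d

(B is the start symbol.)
{ '*', '+', ';' }

PREDICT(E → B n) = (FIRST(RHS) \ {ε}) ∪ (FOLLOW(E) if ε ∈ FIRST(RHS), i.e. RHS ⇒* ε)
FIRST(B) = { '*', '+', ';' }
FIRST(B n) = { '*', '+', ';' }
ε ∉ FIRST(B n), so FOLLOW(E) is not added.
PREDICT(E → B n) = { '*', '+', ';' }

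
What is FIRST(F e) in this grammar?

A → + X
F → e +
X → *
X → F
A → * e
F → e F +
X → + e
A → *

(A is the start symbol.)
{ 'e' }

FIRST sets of the non-terminals involved (from the grammar, by fixed-point iteration):
  FIRST(F) = { 'e' }

To compute FIRST(F e), process the symbols left to right:
Symbol F is a non-terminal. Add FIRST(F) \ {ε} = { 'e' }
F is not nullable (ε ∉ FIRST(F)), so stop here.
FIRST(F e) = { 'e' }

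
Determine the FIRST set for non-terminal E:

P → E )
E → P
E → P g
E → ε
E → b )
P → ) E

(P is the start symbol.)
FIRST sets of the other non-terminals involved (by the same procedure, iterated to a fixed point):
  FIRST(P) = { ')', 'b' }

From E → P:
  - P is a non-terminal: add FIRST(P) \ {ε} = { ')', 'b' }
    P is not nullable, so stop
From E → P g:
  - P is a non-terminal: add FIRST(P) \ {ε} = { ')', 'b' }
    P is not nullable, so stop
From E → ε:
  - ε-production, so ε ∈ FIRST(E)
From E → b ):
  - b is a terminal: add 'b' and stop

Collecting: FIRST(E) = { ')', 'b', ε }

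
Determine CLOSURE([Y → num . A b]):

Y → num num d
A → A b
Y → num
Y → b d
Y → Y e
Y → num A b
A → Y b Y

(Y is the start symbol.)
To compute CLOSURE, for each item [A → α.Bβ] where B is a non-terminal, add [B → .γ] for all productions B → γ; repeat for the newly added items until nothing changes.

Start with: [Y → num . A b]
  [Y → num . A b] has the dot before A: add [A → . A b], [A → . Y b Y]
  [A → . Y b Y] has the dot before Y: add [Y → . num num d], [Y → . num], [Y → . b d], [Y → . Y e], [Y → . num A b]
No further items can be added.

CLOSURE = { [A → . A b], [A → . Y b Y], [Y → . Y e], [Y → . b d], [Y → . num A b], [Y → . num num d], [Y → . num], [Y → num . A b] }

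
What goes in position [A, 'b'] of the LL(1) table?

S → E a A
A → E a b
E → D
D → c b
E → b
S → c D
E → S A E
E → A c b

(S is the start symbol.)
A → E a b

To find M[A, 'b'], we find productions for A where 'b' is in the predict set (PREDICT(N → α) = (FIRST(α) \ {ε}) ∪ (FOLLOW(N) if α ⇒* ε)).

Relevant sets:
  FIRST(E) = { 'b', 'c' }

A → E a b: PREDICT = { 'b', 'c' }
  'b' is in predict set, so this production goes in M[A, 'b']

M[A, 'b'] = A → E a b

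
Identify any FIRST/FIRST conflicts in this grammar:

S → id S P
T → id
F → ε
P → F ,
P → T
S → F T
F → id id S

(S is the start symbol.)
A FIRST/FIRST conflict occurs when two productions N → α and N → β for the same non-terminal have FIRST(α) ∩ FIRST(β) ≠ ∅ (with ε ∈ FIRST of a nullable right-hand side, so two nullable alternatives also conflict).

FIRST sets of the non-terminals at (or reachable through a nullable prefix from) the front of some alternative:
  FIRST(F) = { 'id', ε }
  FIRST(T) = { 'id' }

Productions for S:
  S → id S P: FIRST = { 'id' }
  S → F T: FIRST = { 'id' }
Productions for F:
  F → ε: FIRST = { ε }
  F → id id S: FIRST = { 'id' }
Productions for P:
  P → F ,: FIRST = { ',', 'id' }
  P → T: FIRST = { 'id' }
T has only one production, so no FIRST/FIRST conflict is possible there.

Conflict for S: S → id S P and S → F T
  Overlap: { 'id' }
Conflict for P: P → F , and P → T
  Overlap: { 'id' }

Answer: Yes. S → id S P / S → F T on { 'id' }; P → F ',' / P → T on { 'id' }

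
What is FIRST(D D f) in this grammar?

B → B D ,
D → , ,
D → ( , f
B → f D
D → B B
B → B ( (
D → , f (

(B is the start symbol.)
FIRST sets of the non-terminals involved (from the grammar, by fixed-point iteration):
  FIRST(D) = { '(', ',', 'f' }

To compute FIRST(D D f), process the symbols left to right:
Symbol D is a non-terminal. Add FIRST(D) \ {ε} = { '(', ',', 'f' }
D is not nullable (ε ∉ FIRST(D)), so stop here.
FIRST(D D f) = { '(', ',', 'f' }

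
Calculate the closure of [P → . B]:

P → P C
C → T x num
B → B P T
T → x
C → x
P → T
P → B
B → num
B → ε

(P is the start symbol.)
To compute CLOSURE, for each item [A → α.Bβ] where B is a non-terminal, add [B → .γ] for all productions B → γ; repeat for the newly added items until nothing changes.

Start with: [P → . B]
  [P → . B] has the dot before B: add [B → . B P T], [B → . num], [B → .]
No further items can be added.

CLOSURE = { [B → . B P T], [B → . num], [B → .], [P → . B] }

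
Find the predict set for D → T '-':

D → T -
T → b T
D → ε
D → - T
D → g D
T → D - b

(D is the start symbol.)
{ '-', 'b', 'g' }

PREDICT(D → T '-') = (FIRST(RHS) \ {ε}) ∪ (FOLLOW(D) if ε ∈ FIRST(RHS), i.e. RHS ⇒* ε)
FIRST(T) = { '-', 'b', 'g' }
FIRST(T '-') = { '-', 'b', 'g' }
ε ∉ FIRST(T '-'), so FOLLOW(D) is not added.
PREDICT(D → T '-') = { '-', 'b', 'g' }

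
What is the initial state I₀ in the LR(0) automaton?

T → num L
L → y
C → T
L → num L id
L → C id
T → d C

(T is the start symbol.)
{ [T → . d C], [T → . num L], [T' → . T] }

First, augment the grammar with T' → T
I₀ = CLOSURE({ [T' → . T] }):
  [T' → . T] has the dot before T: add [T → . num L], [T → . d C]
No further items can be added.

I₀ = { [T → . d C], [T → . num L], [T' → . T] }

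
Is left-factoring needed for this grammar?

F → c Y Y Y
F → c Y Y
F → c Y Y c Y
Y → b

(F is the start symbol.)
Yes, F has productions with common prefix 'c Y Y'

Left-factoring is needed when two productions for the same non-terminal
share a common prefix on the right-hand side.

Productions for F:
  F → c Y Y Y
  F → c Y Y
  F → c Y Y c Y

Found common prefix 'c Y Y' in productions for F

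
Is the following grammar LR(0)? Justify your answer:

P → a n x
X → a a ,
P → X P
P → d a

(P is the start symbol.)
Yes, the grammar is LR(0)

Augment with P' → P and build the canonical LR(0) collection (I0 = CLOSURE({[P' → . P]}), then GOTO on every symbol after a dot until no new states appear). It has 11 states:
  I0: { [P → . X P], [P → . a n x], [P → . d a], [P' → . P], [X → . a a ,] }  — shift
  I1: { [P' → P .] }  — accept
  I2: { [P → . X P], [P → . a n x], [P → . d a], [P → X . P], [X → . a a ,] }  — shift
  I3: { [P → a . n x], [X → a . a ,] }  — shift
  I4: { [P → d . a] }  — shift
  I5: { [P → d a .] }  — reduce
  I6: { [X → a a . ,] }  — shift
  I7: { [P → a n . x] }  — shift
  I8: { [P → a n x .] }  — reduce
  I9: { [X → a a , .] }  — reduce
  I10: { [P → X P .] }  — reduce

Every state is either a pure shift/goto state or contains exactly one complete item and nothing to shift — no conflicts. The grammar is LR(0).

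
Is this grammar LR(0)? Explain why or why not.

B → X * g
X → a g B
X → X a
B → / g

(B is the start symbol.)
Yes, the grammar is LR(0)

Augment with B' → B and build the canonical LR(0) collection (I0 = CLOSURE({[B' → . B]}), then GOTO on every symbol after a dot until no new states appear). It has 11 states:
  I0: { [B → . / g], [B → . X * g], [B' → . B], [X → . X a], [X → . a g B] }  — shift
  I1: { [B → / . g] }  — shift
  I2: { [B' → B .] }  — accept
  I3: { [B → X . * g], [X → X . a] }  — shift
  I4: { [X → a . g B] }  — shift
  I5: { [B → . / g], [B → . X * g], [X → . X a], [X → . a g B], [X → a g . B] }  — shift
  I6: { [X → a g B .] }  — reduce
  I7: { [B → X * . g] }  — shift
  I8: { [X → X a .] }  — reduce
  I9: { [B → X * g .] }  — reduce
  I10: { [B → / g .] }  — reduce

Every state is either a pure shift/goto state or contains exactly one complete item and nothing to shift — no conflicts. The grammar is LR(0).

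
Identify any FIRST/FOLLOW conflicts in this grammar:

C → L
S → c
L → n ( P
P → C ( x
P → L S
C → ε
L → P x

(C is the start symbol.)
Yes. C → L with FOLLOW(C) on { '(' }

A FIRST/FOLLOW conflict occurs when a non-terminal N has a nullable alternative N → β (β ⇒* ε) and another alternative N → α with FIRST(α) ∩ FOLLOW(N) ≠ ∅: on such a lookahead the parser cannot decide between expanding α and letting N vanish via β.

Nullable non-terminals: C.
FIRST sets used below: FIRST(L) = { '(', 'n' }

C: nullable alternative(s) C → ε; FOLLOW(C) = { $, '(' }
  C → L: FIRST \ {ε} = { '(', 'n' } — overlaps FOLLOW(C) on { '(' }: CONFLICT
  C → ε: FIRST \ {ε} = { } — this is the only nullable alternative, skip

L, P, S have no nullable alternative, so no FIRST/FOLLOW check is needed there.

So the grammar has 1 FIRST/FOLLOW conflict (marked CONFLICT above).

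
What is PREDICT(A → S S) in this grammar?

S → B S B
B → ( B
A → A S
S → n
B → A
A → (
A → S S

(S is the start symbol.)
PREDICT(A → S S) = (FIRST(RHS) \ {ε}) ∪ (FOLLOW(A) if ε ∈ FIRST(RHS), i.e. RHS ⇒* ε)
FIRST(S) = { '(', 'n' }
FIRST(S S) = { '(', 'n' }
ε ∉ FIRST(S S), so FOLLOW(A) is not added.
PREDICT(A → S S) = { '(', 'n' }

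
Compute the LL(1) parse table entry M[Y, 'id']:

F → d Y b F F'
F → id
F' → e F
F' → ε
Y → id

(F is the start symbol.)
To find M[Y, 'id'], we find productions for Y where 'id' is in the predict set (PREDICT(N → α) = (FIRST(α) \ {ε}) ∪ (FOLLOW(N) if α ⇒* ε)).

Y → id: PREDICT = { 'id' }
  'id' is in predict set, so this production goes in M[Y, 'id']

M[Y, 'id'] = Y → id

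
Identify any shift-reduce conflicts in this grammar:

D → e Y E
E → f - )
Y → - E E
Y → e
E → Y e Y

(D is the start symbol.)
Augment with D' → D and build the canonical LR(0) collection (I0 = CLOSURE({[D' → . D]}), then GOTO on every symbol after a dot until no new states appear). It has 15 states:
  I0: { [D → . e Y E], [D' → . D] }  — shift
  I1: { [D' → D .] }  — accept
  I2: { [D → e . Y E], [Y → . - E E], [Y → . e] }  — shift
  I3: { [E → . Y e Y], [E → . f - )], [Y → - . E E], [Y → . - E E], [Y → . e] }  — shift
  I4: { [D → e Y . E], [E → . Y e Y], [E → . f - )], [Y → . - E E], [Y → . e] }  — shift
  I5: { [Y → e .] }  — reduce
  I6: { [D → e Y E .] }  — reduce
  I7: { [E → Y . e Y] }  — shift
  I8: { [E → f . - )] }  — shift
  I9: { [E → f - . )] }  — shift
  I10: { [E → f - ) .] }  — reduce
  I11: { [E → Y e . Y], [Y → . - E E], [Y → . e] }  — shift
  I12: { [E → Y e Y .] }  — reduce
  I13: { [E → . Y e Y], [E → . f - )], [Y → - E . E], [Y → . - E E], [Y → . e] }  — shift
  I14: { [Y → - E E .] }  — reduce

No state contains both a complete item and a shift item.

Answer: No shift-reduce conflicts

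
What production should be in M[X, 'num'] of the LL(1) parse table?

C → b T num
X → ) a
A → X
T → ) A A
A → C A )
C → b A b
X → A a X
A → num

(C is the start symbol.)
To find M[X, 'num'], we find productions for X where 'num' is in the predict set (PREDICT(N → α) = (FIRST(α) \ {ε}) ∪ (FOLLOW(N) if α ⇒* ε)).

Relevant sets:
  FIRST(A) = { ')', 'b', 'num' }

X → ) a: PREDICT = { ')' }
X → A a X: PREDICT = { ')', 'b', 'num' }
  'num' is in predict set, so this production goes in M[X, 'num']

M[X, 'num'] = X → A a X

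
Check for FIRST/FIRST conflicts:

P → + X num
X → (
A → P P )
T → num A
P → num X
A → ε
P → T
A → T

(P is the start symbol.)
A FIRST/FIRST conflict occurs when two productions N → α and N → β for the same non-terminal have FIRST(α) ∩ FIRST(β) ≠ ∅ (with ε ∈ FIRST of a nullable right-hand side, so two nullable alternatives also conflict).

FIRST sets of the non-terminals at (or reachable through a nullable prefix from) the front of some alternative:
  FIRST(T) = { 'num' }
  FIRST(P) = { '+', 'num' }

Productions for P:
  P → + X num: FIRST = { '+' }
  P → num X: FIRST = { 'num' }
  P → T: FIRST = { 'num' }
Productions for A:
  A → P P ): FIRST = { '+', 'num' }
  A → ε: FIRST = { ε }
  A → T: FIRST = { 'num' }
X, T have only one production, so no FIRST/FIRST conflict is possible there.

Conflict for P: P → num X and P → T
  Overlap: { 'num' }
Conflict for A: A → P P ) and A → T
  Overlap: { 'num' }

Answer: Yes. P → num X / P → T on { 'num' }; A → P P ')' / A → T on { 'num' }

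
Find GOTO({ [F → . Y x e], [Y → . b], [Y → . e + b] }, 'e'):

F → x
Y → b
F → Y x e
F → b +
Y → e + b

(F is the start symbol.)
{ [Y → e . + b] }

GOTO(I, 'e') = CLOSURE({ [A → αX.β] : [A → α.Xβ] ∈ I, X = 'e' })

Items with dot before 'e', with the dot advanced:
  [Y → . e + b] → [Y → e . + b]
Closure adds nothing (no advanced item has the dot before a non-terminal).

GOTO = { [Y → e . + b] }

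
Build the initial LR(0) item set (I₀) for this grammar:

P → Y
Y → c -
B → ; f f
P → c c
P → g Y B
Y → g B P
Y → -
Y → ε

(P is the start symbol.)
First, augment the grammar with P' → P
I₀ = CLOSURE({ [P' → . P] }):
  [P' → . P] has the dot before P: add [P → . Y], [P → . c c], [P → . g Y B]
  [P → . Y] has the dot before Y: add [Y → . c -], [Y → . g B P], [Y → . -], [Y → .]
No further items can be added.

I₀ = { [P → . Y], [P → . c c], [P → . g Y B], [P' → . P], [Y → . -], [Y → . c -], [Y → . g B P], [Y → .] }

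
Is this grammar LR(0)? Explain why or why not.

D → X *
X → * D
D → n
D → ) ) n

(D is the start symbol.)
A grammar is LR(0) if no state in the canonical LR(0) collection has:
  - both a shift item (dot before a terminal) and a complete item (shift-reduce conflict), or
  - two or more complete items (reduce-reduce conflict; the accept item [D' → D .] counts as a complete item here).

Augment with D' → D and build the canonical LR(0) collection (I0 = CLOSURE({[D' → . D]}), then GOTO on every symbol after a dot until no new states appear). It has 10 states:
  I0: { [D → . ) ) n], [D → . X *], [D → . n], [D' → . D], [X → . * D] }  — shift
  I1: { [D → ) . ) n] }  — shift
  I2: { [D → . ) ) n], [D → . X *], [D → . n], [X → * . D], [X → . * D] }  — shift
  I3: { [D' → D .] }  — accept
  I4: { [D → X . *] }  — shift
  I5: { [D → n .] }  — reduce
  I6: { [D → X * .] }  — reduce
  I7: { [X → * D .] }  — reduce
  I8: { [D → ) ) . n] }  — shift
  I9: { [D → ) ) n .] }  — reduce

Every state is either a pure shift/goto state or contains exactly one complete item and nothing to shift — no conflicts. The grammar is LR(0).

Answer: Yes, the grammar is LR(0)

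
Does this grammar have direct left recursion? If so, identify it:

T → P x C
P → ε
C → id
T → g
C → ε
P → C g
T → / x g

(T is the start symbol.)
No direct left recursion

T → P x C: starts with P
P → ε: starts with ε
C → id: starts with id
T → g: starts with g
C → ε: starts with ε
P → C g: starts with C
T → / x g: starts with '/'

No direct left recursion found.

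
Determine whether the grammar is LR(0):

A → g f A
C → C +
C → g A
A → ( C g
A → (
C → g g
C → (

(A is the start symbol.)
A grammar is LR(0) if no state in the canonical LR(0) collection has:
  - both a shift item (dot before a terminal) and a complete item (shift-reduce conflict), or
  - two or more complete items (reduce-reduce conflict; the accept item [A' → A .] counts as a complete item here).

Augment with A' → A and build the canonical LR(0) collection (I0 = CLOSURE({[A' → . A]}), then GOTO on every symbol after a dot until no new states appear). It has 13 states:
  I0: { [A → . ( C g], [A → . (], [A → . g f A], [A' → . A] }  — shift
  I1: { [A → ( . C g], [A → ( .], [C → . (], [C → . C +], [C → . g A], [C → . g g] }  — shift, reduce
  I2: { [A' → A .] }  — accept
  I3: { [A → g . f A] }  — shift
  I4: { [A → . ( C g], [A → . (], [A → . g f A], [A → g f . A] }  — shift
  I5: { [A → g f A .] }  — reduce
  I6: { [C → ( .] }  — reduce
  I7: { [A → ( C . g], [C → C . +] }  — shift
  I8: { [A → . ( C g], [A → . (], [A → . g f A], [C → g . A], [C → g . g] }  — shift
  I9: { [C → g A .] }  — reduce
  I10: { [A → g . f A], [C → g g .] }  — shift, reduce
  I11: { [C → C + .] }  — reduce
  I12: { [A → ( C g .] }  — reduce

Conflict in state I1:
  Shift-reduce conflict between [A → ( .] and [C → . (]
So the grammar is NOT LR(0).

Answer: No. Shift-reduce conflict between [A → ( .] and [C → . (]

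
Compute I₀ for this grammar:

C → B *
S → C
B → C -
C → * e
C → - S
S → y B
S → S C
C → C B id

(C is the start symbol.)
First, augment the grammar with C' → C
I₀ = CLOSURE({ [C' → . C] }):
  [C' → . C] has the dot before C: add [C → . B *], [C → . * e], [C → . - S], [C → . C B id]
  [C → . B *] has the dot before B: add [B → . C -]
No further items can be added.

I₀ = { [B → . C -], [C → . * e], [C → . - S], [C → . B *], [C → . C B id], [C' → . C] }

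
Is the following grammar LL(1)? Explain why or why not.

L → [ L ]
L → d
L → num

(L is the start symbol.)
A grammar is LL(1) if for each non-terminal N with multiple productions, the predict sets of those productions are pairwise disjoint, where PREDICT(N → α) = (FIRST(α) \ {ε}) ∪ (FOLLOW(N) if α ⇒* ε).

For L:
  PREDICT(L → '[' L ']') = { '[' }
  PREDICT(L → d) = { 'd' }
  PREDICT(L → num) = { 'num' }

All predict sets are disjoint. The grammar IS LL(1).

Answer: Yes, the grammar is LL(1).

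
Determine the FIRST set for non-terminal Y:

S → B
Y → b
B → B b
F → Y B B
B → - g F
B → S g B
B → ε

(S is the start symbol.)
To compute FIRST(Y), examine every production with Y on the left-hand side, reading each right-hand side left to right until a non-nullable symbol is reached.

From Y → b:
  - b is a terminal: add 'b' and stop

Collecting: FIRST(Y) = { 'b' }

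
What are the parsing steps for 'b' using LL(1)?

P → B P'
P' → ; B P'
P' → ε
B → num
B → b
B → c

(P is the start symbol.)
LL(1) parsing maintains a stack (initially the start symbol over $) and the input. At each step: if the stack top is a terminal, match it against the current input token; if it is a non-terminal N, replace it with the RHS of M[N, lookahead] (the unique production whose predict set contains the lookahead).

Stack is shown with the top on the left.

Stack   Input  Action
---------------------
P $     b $    output P → B P'
B P' $  b $    output B → b
b P' $  b $    match 'b'
P' $    $      output P' → ε
$       $      accept

The string is accepted.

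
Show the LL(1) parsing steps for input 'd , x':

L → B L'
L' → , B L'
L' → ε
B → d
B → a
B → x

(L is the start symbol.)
Stack is shown with the top on the left.

Stack     Input    Action
-------------------------
L $       d , x $  output L → B L'
B L' $    d , x $  output B → d
d L' $    d , x $  match 'd'
L' $      , x $    output L' → , B L'
, B L' $  , x $    match ','
B L' $    x $      output B → x
x L' $    x $      match 'x'
L' $      $        output L' → ε
$         $        accept

The string is accepted.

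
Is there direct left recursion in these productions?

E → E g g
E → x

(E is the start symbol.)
Yes, E is left-recursive

E → E g g: LEFT RECURSIVE (starts with E)
E → x: starts with x

The grammar has direct left recursion on: E.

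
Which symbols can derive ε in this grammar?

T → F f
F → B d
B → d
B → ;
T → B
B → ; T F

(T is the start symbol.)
There are no ε-productions, so no non-terminal can derive ε.
No non-terminals are nullable.

Answer: None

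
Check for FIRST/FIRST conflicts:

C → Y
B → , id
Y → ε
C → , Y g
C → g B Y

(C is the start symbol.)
No FIRST/FIRST conflicts.

A FIRST/FIRST conflict occurs when two productions N → α and N → β for the same non-terminal have FIRST(α) ∩ FIRST(β) ≠ ∅ (with ε ∈ FIRST of a nullable right-hand side, so two nullable alternatives also conflict).

FIRST sets of the non-terminals at (or reachable through a nullable prefix from) the front of some alternative:
  FIRST(Y) = { ε }

Productions for C:
  C → Y: FIRST = { ε }
  C → , Y g: FIRST = { ',' }
  C → g B Y: FIRST = { 'g' }
B, Y have only one production, so no FIRST/FIRST conflict is possible there.

All alternatives of each non-terminal have pairwise disjoint FIRST sets.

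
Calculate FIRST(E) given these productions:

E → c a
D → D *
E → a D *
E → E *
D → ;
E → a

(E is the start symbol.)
To compute FIRST(E), examine every production with E on the left-hand side, reading each right-hand side left to right until a non-nullable symbol is reached.

From E → c a:
  - c is a terminal: add 'c' and stop
From E → a D *:
  - a is a terminal: add 'a' and stop
From E → E *:
  - E is the symbol being defined: contributes nothing new
    E is not nullable, so stop
From E → a:
  - a is a terminal: add 'a' and stop

Collecting: FIRST(E) = { 'a', 'c' }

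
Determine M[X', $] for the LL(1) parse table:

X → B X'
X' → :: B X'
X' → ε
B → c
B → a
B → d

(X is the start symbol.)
X' → ε

To find M[X', $], we find productions for X' where $ is in the predict set (PREDICT(N → α) = (FIRST(α) \ {ε}) ∪ (FOLLOW(N) if α ⇒* ε)).

Relevant sets:
  FOLLOW(X') = { $ }

X' → :: B X': PREDICT = { '::' }
X' → ε: PREDICT = { $ }
  $ is in predict set, so this production goes in M[X', $]

M[X', $] = X' → ε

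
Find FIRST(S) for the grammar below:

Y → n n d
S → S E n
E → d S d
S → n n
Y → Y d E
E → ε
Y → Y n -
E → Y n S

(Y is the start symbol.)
{ 'n' }

From S → S E n:
  - S is the symbol being defined: contributes nothing new
    S is not nullable, so stop
From S → n n:
  - n is a terminal: add 'n' and stop

Collecting: FIRST(S) = { 'n' }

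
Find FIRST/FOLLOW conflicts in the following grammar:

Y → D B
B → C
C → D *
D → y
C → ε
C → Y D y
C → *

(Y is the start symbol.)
A FIRST/FOLLOW conflict occurs when a non-terminal N has a nullable alternative N → β (β ⇒* ε) and another alternative N → α with FIRST(α) ∩ FOLLOW(N) ≠ ∅: on such a lookahead the parser cannot decide between expanding α and letting N vanish via β.

Nullable non-terminals: B, C.
FIRST sets used below: FIRST(D) = { 'y' }, FIRST(Y) = { 'y' }
B has a nullable alternative but only one production, so nothing to check.

C: nullable alternative(s) C → ε; FOLLOW(C) = { $, 'y' }
  C → D *: FIRST \ {ε} = { 'y' } — overlaps FOLLOW(C) on { 'y' }: CONFLICT
  C → ε: FIRST \ {ε} = { } — this is the only nullable alternative, skip
  C → Y D y: FIRST \ {ε} = { 'y' } — overlaps FOLLOW(C) on { 'y' }: CONFLICT
  C → *: FIRST \ {ε} = { '*' } — disjoint from FOLLOW(C)

D, Y have no nullable alternative, so no FIRST/FOLLOW check is needed there.

So the grammar has 2 FIRST/FOLLOW conflicts (marked CONFLICT above).

Answer: Yes. C → D '*' with FOLLOW(C) on { 'y' }; C → Y D y with FOLLOW(C) on { 'y' }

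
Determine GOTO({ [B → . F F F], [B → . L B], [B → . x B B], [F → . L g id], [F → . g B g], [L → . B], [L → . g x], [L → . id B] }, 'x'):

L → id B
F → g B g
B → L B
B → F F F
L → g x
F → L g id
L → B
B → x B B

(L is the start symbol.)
GOTO(I, 'x') = CLOSURE({ [A → αX.β] : [A → α.Xβ] ∈ I, X = 'x' })

Items with dot before 'x', with the dot advanced:
  [B → . x B B] → [B → x . B B]
Closure of the advanced items:
  [B → x . B B] has the dot before B: add [B → . L B], [B → . F F F], [B → . x B B]
  [B → . L B] has the dot before L: add [L → . id B], [L → . g x], [L → . B]
  [B → . F F F] has the dot before F: add [F → . g B g], [F → . L g id]

GOTO = { [B → . F F F], [B → . L B], [B → . x B B], [B → x . B B], [F → . L g id], [F → . g B g], [L → . B], [L → . g x], [L → . id B] }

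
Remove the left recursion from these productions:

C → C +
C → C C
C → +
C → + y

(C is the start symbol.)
C is directly left-recursive. The standard transformation for
  A → A α₁ | ... | A α_m | β₁ | ... | β_n
is
  A  → β₁ A' | ... | β_n A'
  A' → α₁ A' | ... | α_m A' | ε

C → + becomes C → + C'
C → + y becomes C → + y C'
C → C + becomes C' → + C'
C → C C becomes C' → C C'
Add C' → ε

Resulting grammar:
C → + C'
C → + y C'
C' → + C'
C' → C C'
C' → ε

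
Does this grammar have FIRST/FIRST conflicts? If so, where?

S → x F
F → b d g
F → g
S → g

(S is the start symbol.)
No FIRST/FIRST conflicts.

Productions for S:
  S → x F: FIRST = { 'x' }
  S → g: FIRST = { 'g' }
Productions for F:
  F → b d g: FIRST = { 'b' }
  F → g: FIRST = { 'g' }

All alternatives of each non-terminal have pairwise disjoint FIRST sets.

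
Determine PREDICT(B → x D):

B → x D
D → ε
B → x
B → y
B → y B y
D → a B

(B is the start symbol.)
{ 'x' }

PREDICT(B → x D) = (FIRST(RHS) \ {ε}) ∪ (FOLLOW(B) if ε ∈ FIRST(RHS), i.e. RHS ⇒* ε)
FIRST(x D) = { 'x' }
ε ∉ FIRST(x D), so FOLLOW(B) is not added.
PREDICT(B → x D) = { 'x' }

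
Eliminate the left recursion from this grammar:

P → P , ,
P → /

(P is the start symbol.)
P → / P'
P' → , , P'
P' → ε

P is directly left-recursive. The standard transformation for
  A → A α₁ | ... | A α_m | β₁ | ... | β_n
is
  A  → β₁ A' | ... | β_n A'
  A' → α₁ A' | ... | α_m A' | ε

P → / becomes P → / P'
P → P , , becomes P' → , , P'
Add P' → ε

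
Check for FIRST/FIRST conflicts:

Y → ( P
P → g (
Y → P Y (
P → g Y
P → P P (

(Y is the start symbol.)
A FIRST/FIRST conflict occurs when two productions N → α and N → β for the same non-terminal have FIRST(α) ∩ FIRST(β) ≠ ∅ (with ε ∈ FIRST of a nullable right-hand side, so two nullable alternatives also conflict).

FIRST sets of the non-terminals at (or reachable through a nullable prefix from) the front of some alternative:
  FIRST(P) = { 'g' }

Productions for Y:
  Y → ( P: FIRST = { '(' }
  Y → P Y (: FIRST = { 'g' }
Productions for P:
  P → g (: FIRST = { 'g' }
  P → g Y: FIRST = { 'g' }
  P → P P (: FIRST = { 'g' }

Conflict for P: P → g ( and P → g Y
  Overlap: { 'g' }
Conflict for P: P → g ( and P → P P (
  Overlap: { 'g' }
Conflict for P: P → g Y and P → P P (
  Overlap: { 'g' }

Answer: Yes. P → g '(' / P → g Y on { 'g' }; P → g '(' / P → P P '(' on { 'g' }; P → g Y / P → P P '(' on { 'g' }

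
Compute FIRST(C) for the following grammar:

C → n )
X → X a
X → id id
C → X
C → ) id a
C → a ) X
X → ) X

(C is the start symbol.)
FIRST sets of the other non-terminals involved (by the same procedure, iterated to a fixed point):
  FIRST(X) = { ')', 'id' }

From C → n ):
  - n is a terminal: add 'n' and stop
From C → X:
  - X is a non-terminal: add FIRST(X) \ {ε} = { ')', 'id' }
    X is not nullable, so stop
From C → ) id a:
  - ')' is a terminal: add ')' and stop
From C → a ) X:
  - a is a terminal: add 'a' and stop

Collecting: FIRST(C) = { ')', 'a', 'id', 'n' }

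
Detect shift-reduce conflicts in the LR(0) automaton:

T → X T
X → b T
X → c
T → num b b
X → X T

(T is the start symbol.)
No shift-reduce conflicts

Augment with T' → T and build the canonical LR(0) collection (I0 = CLOSURE({[T' → . T]}), then GOTO on every symbol after a dot until no new states appear). It has 10 states:
  I0: { [T → . X T], [T → . num b b], [T' → . T], [X → . X T], [X → . b T], [X → . c] }  — shift
  I1: { [T' → T .] }  — accept
  I2: { [T → . X T], [T → . num b b], [T → X . T], [X → . X T], [X → . b T], [X → . c], [X → X . T] }  — shift
  I3: { [T → . X T], [T → . num b b], [X → . X T], [X → . b T], [X → . c], [X → b . T] }  — shift
  I4: { [X → c .] }  — reduce
  I5: { [T → num . b b] }  — shift
  I6: { [T → num b . b] }  — shift
  I7: { [T → num b b .] }  — reduce
  I8: { [X → b T .] }  — reduce
  I9: { [T → X T .], [X → X T .] }  — 2 reduces

No state contains both a complete item and a shift item.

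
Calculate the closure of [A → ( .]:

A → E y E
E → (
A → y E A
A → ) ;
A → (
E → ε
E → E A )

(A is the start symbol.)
To compute CLOSURE, for each item [A → α.Bβ] where B is a non-terminal, add [B → .γ] for all productions B → γ; repeat for the newly added items until nothing changes.

Start with: [A → ( .]
The dot is at the end, so nothing is added.

CLOSURE = { [A → ( .] }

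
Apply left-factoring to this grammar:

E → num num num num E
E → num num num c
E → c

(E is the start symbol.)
E → num num num E'
E' → num E
E' → c
E → c

Left-factoring transforms A → αβ₁ | αβ₂ into A → αA' and A' → β₁ | β₂
(α is the longest common prefix among the alternatives). Repeat until
no nonterminal has two alternatives with a common prefix.

Round 1: E has alternatives sharing prefix 'num num num'. Introduce E': E → num num num E'
  Add: E' → num E
  Add: E' → c

No remaining common prefixes — done.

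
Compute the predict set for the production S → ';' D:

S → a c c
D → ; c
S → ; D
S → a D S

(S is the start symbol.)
{ ';' }

PREDICT(S → ';' D) = (FIRST(RHS) \ {ε}) ∪ (FOLLOW(S) if ε ∈ FIRST(RHS), i.e. RHS ⇒* ε)
FIRST(';' D) = { ';' }
ε ∉ FIRST(';' D), so FOLLOW(S) is not added.
PREDICT(S → ';' D) = { ';' }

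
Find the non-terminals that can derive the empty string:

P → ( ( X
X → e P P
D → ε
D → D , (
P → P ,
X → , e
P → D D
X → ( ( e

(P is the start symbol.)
{ 'D', 'P' }

ε-productions: D → ε
So D is immediately nullable.
P → D D: every symbol on the right is nullable, so P is nullable too.
No further non-terminal can be added: every production for the remaining non-terminals contains a terminal or a non-nullable non-terminal.
Nullable = { 'D', 'P' }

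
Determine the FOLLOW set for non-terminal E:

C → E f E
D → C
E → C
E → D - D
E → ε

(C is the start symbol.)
{ $, '-', 'f' }

In C → E f E: E is followed by f E, add FIRST(f E) \ {ε} = { 'f' }
In C → E f E: E is at the end, add FOLLOW(C)

The FOLLOW sets referred to above (computed the same way, to a fixed point):
  FOLLOW(C) = { $, '-', 'f' }

Taking the union: FOLLOW(E) = { $, '-', 'f' }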